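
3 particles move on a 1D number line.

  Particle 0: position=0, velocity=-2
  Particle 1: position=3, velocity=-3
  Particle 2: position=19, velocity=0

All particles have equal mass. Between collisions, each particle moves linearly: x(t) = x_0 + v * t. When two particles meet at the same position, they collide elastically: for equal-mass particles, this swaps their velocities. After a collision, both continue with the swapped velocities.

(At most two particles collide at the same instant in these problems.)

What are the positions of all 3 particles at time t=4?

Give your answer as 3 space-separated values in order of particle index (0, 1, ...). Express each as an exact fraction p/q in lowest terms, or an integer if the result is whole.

Collision at t=3: particles 0 and 1 swap velocities; positions: p0=-6 p1=-6 p2=19; velocities now: v0=-3 v1=-2 v2=0
Advance to t=4 (no further collisions before then); velocities: v0=-3 v1=-2 v2=0; positions = -9 -8 19

Answer: -9 -8 19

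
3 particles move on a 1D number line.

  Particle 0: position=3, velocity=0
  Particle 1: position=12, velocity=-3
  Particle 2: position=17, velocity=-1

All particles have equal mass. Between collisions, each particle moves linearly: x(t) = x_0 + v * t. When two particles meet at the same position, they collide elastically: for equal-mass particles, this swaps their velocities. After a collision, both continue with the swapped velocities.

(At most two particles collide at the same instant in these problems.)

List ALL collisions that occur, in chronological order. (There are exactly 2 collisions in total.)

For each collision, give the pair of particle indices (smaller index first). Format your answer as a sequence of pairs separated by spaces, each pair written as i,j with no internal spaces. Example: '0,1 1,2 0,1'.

Answer: 0,1 1,2

Derivation:
Collision at t=3: particles 0 and 1 swap velocities; positions: p0=3 p1=3 p2=14; velocities now: v0=-3 v1=0 v2=-1
Collision at t=14: particles 1 and 2 swap velocities; positions: p0=-30 p1=3 p2=3; velocities now: v0=-3 v1=-1 v2=0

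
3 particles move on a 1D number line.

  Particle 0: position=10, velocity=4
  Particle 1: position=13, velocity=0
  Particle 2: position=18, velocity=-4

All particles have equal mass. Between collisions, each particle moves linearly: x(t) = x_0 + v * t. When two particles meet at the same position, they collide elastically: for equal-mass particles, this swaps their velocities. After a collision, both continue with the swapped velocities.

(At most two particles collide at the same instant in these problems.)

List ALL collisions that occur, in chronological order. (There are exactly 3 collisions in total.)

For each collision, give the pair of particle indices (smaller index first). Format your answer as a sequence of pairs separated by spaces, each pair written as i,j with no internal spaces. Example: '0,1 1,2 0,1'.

Collision at t=3/4: particles 0 and 1 swap velocities; positions: p0=13 p1=13 p2=15; velocities now: v0=0 v1=4 v2=-4
Collision at t=1: particles 1 and 2 swap velocities; positions: p0=13 p1=14 p2=14; velocities now: v0=0 v1=-4 v2=4
Collision at t=5/4: particles 0 and 1 swap velocities; positions: p0=13 p1=13 p2=15; velocities now: v0=-4 v1=0 v2=4

Answer: 0,1 1,2 0,1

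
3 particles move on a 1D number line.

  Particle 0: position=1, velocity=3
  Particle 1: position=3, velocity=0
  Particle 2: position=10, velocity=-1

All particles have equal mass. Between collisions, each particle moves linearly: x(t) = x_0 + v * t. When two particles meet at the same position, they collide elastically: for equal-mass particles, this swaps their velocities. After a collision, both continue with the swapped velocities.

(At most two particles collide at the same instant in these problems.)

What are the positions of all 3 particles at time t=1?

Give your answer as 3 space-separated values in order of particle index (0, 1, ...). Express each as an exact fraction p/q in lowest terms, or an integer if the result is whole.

Answer: 3 4 9

Derivation:
Collision at t=2/3: particles 0 and 1 swap velocities; positions: p0=3 p1=3 p2=28/3; velocities now: v0=0 v1=3 v2=-1
Advance to t=1 (no further collisions before then); velocities: v0=0 v1=3 v2=-1; positions = 3 4 9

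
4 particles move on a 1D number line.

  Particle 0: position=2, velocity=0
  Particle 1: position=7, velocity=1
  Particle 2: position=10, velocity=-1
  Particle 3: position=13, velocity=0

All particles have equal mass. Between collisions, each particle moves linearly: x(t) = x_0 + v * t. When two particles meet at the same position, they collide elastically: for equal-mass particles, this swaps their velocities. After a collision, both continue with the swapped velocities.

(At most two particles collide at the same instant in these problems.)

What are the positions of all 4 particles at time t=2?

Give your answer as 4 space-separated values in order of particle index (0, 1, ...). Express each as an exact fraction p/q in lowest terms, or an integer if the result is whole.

Answer: 2 8 9 13

Derivation:
Collision at t=3/2: particles 1 and 2 swap velocities; positions: p0=2 p1=17/2 p2=17/2 p3=13; velocities now: v0=0 v1=-1 v2=1 v3=0
Advance to t=2 (no further collisions before then); velocities: v0=0 v1=-1 v2=1 v3=0; positions = 2 8 9 13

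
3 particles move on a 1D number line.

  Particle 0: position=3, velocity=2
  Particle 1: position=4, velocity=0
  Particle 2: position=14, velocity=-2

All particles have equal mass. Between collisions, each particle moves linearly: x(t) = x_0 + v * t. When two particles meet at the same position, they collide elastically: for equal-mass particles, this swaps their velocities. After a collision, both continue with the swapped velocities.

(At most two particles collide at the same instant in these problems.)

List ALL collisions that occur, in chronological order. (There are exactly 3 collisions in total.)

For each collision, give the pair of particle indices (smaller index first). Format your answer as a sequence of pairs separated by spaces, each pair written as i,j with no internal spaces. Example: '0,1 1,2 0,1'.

Collision at t=1/2: particles 0 and 1 swap velocities; positions: p0=4 p1=4 p2=13; velocities now: v0=0 v1=2 v2=-2
Collision at t=11/4: particles 1 and 2 swap velocities; positions: p0=4 p1=17/2 p2=17/2; velocities now: v0=0 v1=-2 v2=2
Collision at t=5: particles 0 and 1 swap velocities; positions: p0=4 p1=4 p2=13; velocities now: v0=-2 v1=0 v2=2

Answer: 0,1 1,2 0,1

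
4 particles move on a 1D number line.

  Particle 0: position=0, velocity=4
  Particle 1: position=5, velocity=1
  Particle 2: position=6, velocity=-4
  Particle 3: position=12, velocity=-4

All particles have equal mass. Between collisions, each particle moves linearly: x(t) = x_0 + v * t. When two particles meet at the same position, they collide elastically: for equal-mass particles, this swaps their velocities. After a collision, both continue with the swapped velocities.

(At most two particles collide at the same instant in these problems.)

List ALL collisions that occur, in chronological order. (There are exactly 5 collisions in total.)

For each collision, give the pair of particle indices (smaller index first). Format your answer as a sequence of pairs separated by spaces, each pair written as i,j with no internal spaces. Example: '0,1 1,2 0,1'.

Collision at t=1/5: particles 1 and 2 swap velocities; positions: p0=4/5 p1=26/5 p2=26/5 p3=56/5; velocities now: v0=4 v1=-4 v2=1 v3=-4
Collision at t=3/4: particles 0 and 1 swap velocities; positions: p0=3 p1=3 p2=23/4 p3=9; velocities now: v0=-4 v1=4 v2=1 v3=-4
Collision at t=7/5: particles 2 and 3 swap velocities; positions: p0=2/5 p1=28/5 p2=32/5 p3=32/5; velocities now: v0=-4 v1=4 v2=-4 v3=1
Collision at t=3/2: particles 1 and 2 swap velocities; positions: p0=0 p1=6 p2=6 p3=13/2; velocities now: v0=-4 v1=-4 v2=4 v3=1
Collision at t=5/3: particles 2 and 3 swap velocities; positions: p0=-2/3 p1=16/3 p2=20/3 p3=20/3; velocities now: v0=-4 v1=-4 v2=1 v3=4

Answer: 1,2 0,1 2,3 1,2 2,3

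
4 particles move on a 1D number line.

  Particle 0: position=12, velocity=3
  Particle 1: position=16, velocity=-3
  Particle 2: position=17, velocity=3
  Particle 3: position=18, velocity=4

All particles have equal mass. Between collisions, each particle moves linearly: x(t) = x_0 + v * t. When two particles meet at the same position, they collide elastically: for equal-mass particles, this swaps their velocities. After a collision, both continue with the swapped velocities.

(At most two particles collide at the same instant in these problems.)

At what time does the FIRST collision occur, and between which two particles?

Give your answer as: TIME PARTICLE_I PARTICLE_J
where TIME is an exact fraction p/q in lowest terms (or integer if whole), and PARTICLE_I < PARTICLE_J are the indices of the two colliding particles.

Answer: 2/3 0 1

Derivation:
Pair (0,1): pos 12,16 vel 3,-3 -> gap=4, closing at 6/unit, collide at t=2/3
Pair (1,2): pos 16,17 vel -3,3 -> not approaching (rel speed -6 <= 0)
Pair (2,3): pos 17,18 vel 3,4 -> not approaching (rel speed -1 <= 0)
Earliest collision: t=2/3 between 0 and 1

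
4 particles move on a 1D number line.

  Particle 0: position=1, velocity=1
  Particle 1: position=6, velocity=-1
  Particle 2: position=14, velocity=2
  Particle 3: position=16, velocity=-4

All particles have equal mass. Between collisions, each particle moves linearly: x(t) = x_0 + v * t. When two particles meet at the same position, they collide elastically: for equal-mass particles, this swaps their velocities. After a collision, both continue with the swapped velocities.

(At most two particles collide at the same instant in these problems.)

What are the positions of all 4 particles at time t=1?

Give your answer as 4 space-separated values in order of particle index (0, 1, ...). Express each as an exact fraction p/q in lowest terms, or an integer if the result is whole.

Answer: 2 5 12 16

Derivation:
Collision at t=1/3: particles 2 and 3 swap velocities; positions: p0=4/3 p1=17/3 p2=44/3 p3=44/3; velocities now: v0=1 v1=-1 v2=-4 v3=2
Advance to t=1 (no further collisions before then); velocities: v0=1 v1=-1 v2=-4 v3=2; positions = 2 5 12 16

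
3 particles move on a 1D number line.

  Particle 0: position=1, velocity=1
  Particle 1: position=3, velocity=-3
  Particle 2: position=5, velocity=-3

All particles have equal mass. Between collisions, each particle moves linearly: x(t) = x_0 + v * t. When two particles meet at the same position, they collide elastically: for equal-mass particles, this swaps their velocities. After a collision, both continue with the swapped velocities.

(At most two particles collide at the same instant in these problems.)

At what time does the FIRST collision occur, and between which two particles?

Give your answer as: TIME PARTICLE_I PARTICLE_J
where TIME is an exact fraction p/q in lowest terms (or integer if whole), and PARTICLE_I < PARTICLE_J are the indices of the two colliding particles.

Answer: 1/2 0 1

Derivation:
Pair (0,1): pos 1,3 vel 1,-3 -> gap=2, closing at 4/unit, collide at t=1/2
Pair (1,2): pos 3,5 vel -3,-3 -> not approaching (rel speed 0 <= 0)
Earliest collision: t=1/2 between 0 and 1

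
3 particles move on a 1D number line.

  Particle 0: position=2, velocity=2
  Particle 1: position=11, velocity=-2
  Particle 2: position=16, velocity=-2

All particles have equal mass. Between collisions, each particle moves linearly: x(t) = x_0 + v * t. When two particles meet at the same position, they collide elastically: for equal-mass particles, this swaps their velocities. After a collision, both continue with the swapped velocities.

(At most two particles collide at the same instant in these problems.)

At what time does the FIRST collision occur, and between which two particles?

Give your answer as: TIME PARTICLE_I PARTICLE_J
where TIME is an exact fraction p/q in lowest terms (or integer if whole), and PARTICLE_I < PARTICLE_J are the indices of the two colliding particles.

Answer: 9/4 0 1

Derivation:
Pair (0,1): pos 2,11 vel 2,-2 -> gap=9, closing at 4/unit, collide at t=9/4
Pair (1,2): pos 11,16 vel -2,-2 -> not approaching (rel speed 0 <= 0)
Earliest collision: t=9/4 between 0 and 1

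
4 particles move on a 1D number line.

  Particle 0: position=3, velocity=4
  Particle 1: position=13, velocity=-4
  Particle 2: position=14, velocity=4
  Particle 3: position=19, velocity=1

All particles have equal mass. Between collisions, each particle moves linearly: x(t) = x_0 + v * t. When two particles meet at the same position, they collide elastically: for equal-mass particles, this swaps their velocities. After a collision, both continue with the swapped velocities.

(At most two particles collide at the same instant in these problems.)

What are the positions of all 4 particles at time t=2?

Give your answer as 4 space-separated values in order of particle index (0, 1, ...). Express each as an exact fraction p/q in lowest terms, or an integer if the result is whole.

Answer: 5 11 21 22

Derivation:
Collision at t=5/4: particles 0 and 1 swap velocities; positions: p0=8 p1=8 p2=19 p3=81/4; velocities now: v0=-4 v1=4 v2=4 v3=1
Collision at t=5/3: particles 2 and 3 swap velocities; positions: p0=19/3 p1=29/3 p2=62/3 p3=62/3; velocities now: v0=-4 v1=4 v2=1 v3=4
Advance to t=2 (no further collisions before then); velocities: v0=-4 v1=4 v2=1 v3=4; positions = 5 11 21 22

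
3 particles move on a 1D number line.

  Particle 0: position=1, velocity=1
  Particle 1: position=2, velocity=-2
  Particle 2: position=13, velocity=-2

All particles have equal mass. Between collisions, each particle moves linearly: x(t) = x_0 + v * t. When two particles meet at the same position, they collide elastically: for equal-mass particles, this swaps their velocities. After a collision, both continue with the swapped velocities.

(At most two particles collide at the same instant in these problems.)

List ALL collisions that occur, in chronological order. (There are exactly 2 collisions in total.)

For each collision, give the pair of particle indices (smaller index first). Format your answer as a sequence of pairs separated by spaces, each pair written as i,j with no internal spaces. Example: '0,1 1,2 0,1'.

Collision at t=1/3: particles 0 and 1 swap velocities; positions: p0=4/3 p1=4/3 p2=37/3; velocities now: v0=-2 v1=1 v2=-2
Collision at t=4: particles 1 and 2 swap velocities; positions: p0=-6 p1=5 p2=5; velocities now: v0=-2 v1=-2 v2=1

Answer: 0,1 1,2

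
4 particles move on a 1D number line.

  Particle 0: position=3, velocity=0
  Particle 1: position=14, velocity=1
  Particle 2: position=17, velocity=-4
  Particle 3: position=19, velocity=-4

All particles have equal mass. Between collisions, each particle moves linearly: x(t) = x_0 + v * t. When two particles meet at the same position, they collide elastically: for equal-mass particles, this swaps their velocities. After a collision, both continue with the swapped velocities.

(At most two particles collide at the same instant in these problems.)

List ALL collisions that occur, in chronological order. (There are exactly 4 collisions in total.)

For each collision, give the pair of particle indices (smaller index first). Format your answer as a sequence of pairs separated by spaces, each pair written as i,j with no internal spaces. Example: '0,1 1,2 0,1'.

Answer: 1,2 2,3 0,1 1,2

Derivation:
Collision at t=3/5: particles 1 and 2 swap velocities; positions: p0=3 p1=73/5 p2=73/5 p3=83/5; velocities now: v0=0 v1=-4 v2=1 v3=-4
Collision at t=1: particles 2 and 3 swap velocities; positions: p0=3 p1=13 p2=15 p3=15; velocities now: v0=0 v1=-4 v2=-4 v3=1
Collision at t=7/2: particles 0 and 1 swap velocities; positions: p0=3 p1=3 p2=5 p3=35/2; velocities now: v0=-4 v1=0 v2=-4 v3=1
Collision at t=4: particles 1 and 2 swap velocities; positions: p0=1 p1=3 p2=3 p3=18; velocities now: v0=-4 v1=-4 v2=0 v3=1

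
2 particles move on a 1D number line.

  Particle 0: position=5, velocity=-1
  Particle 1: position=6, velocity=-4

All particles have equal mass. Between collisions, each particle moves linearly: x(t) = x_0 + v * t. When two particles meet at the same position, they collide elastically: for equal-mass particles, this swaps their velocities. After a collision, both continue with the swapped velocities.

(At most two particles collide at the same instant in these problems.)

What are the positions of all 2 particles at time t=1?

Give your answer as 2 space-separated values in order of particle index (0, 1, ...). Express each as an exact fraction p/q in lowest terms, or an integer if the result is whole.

Answer: 2 4

Derivation:
Collision at t=1/3: particles 0 and 1 swap velocities; positions: p0=14/3 p1=14/3; velocities now: v0=-4 v1=-1
Advance to t=1 (no further collisions before then); velocities: v0=-4 v1=-1; positions = 2 4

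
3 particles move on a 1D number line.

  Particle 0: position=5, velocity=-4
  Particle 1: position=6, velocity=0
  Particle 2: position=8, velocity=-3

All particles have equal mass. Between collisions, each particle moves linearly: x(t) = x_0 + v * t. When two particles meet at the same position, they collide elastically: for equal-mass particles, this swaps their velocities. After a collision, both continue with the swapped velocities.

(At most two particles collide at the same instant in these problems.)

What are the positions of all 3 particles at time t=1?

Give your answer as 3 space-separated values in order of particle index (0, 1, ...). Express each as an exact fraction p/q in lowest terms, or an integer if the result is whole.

Answer: 1 5 6

Derivation:
Collision at t=2/3: particles 1 and 2 swap velocities; positions: p0=7/3 p1=6 p2=6; velocities now: v0=-4 v1=-3 v2=0
Advance to t=1 (no further collisions before then); velocities: v0=-4 v1=-3 v2=0; positions = 1 5 6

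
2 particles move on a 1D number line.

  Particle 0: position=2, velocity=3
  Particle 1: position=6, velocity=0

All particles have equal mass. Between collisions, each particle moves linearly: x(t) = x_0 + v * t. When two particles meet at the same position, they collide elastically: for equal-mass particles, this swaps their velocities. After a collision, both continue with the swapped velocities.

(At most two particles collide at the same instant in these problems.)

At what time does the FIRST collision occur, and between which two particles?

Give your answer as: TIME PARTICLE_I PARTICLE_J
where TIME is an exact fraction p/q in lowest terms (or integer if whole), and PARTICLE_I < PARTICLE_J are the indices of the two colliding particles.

Pair (0,1): pos 2,6 vel 3,0 -> gap=4, closing at 3/unit, collide at t=4/3
Earliest collision: t=4/3 between 0 and 1

Answer: 4/3 0 1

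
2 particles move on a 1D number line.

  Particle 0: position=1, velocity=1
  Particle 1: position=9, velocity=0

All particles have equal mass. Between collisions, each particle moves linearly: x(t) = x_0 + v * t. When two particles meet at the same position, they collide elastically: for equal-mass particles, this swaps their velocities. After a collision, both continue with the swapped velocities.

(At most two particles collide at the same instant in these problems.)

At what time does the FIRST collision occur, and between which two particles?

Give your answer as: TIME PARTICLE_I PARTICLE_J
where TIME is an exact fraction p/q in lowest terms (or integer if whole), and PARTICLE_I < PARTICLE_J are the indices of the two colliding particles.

Answer: 8 0 1

Derivation:
Pair (0,1): pos 1,9 vel 1,0 -> gap=8, closing at 1/unit, collide at t=8
Earliest collision: t=8 between 0 and 1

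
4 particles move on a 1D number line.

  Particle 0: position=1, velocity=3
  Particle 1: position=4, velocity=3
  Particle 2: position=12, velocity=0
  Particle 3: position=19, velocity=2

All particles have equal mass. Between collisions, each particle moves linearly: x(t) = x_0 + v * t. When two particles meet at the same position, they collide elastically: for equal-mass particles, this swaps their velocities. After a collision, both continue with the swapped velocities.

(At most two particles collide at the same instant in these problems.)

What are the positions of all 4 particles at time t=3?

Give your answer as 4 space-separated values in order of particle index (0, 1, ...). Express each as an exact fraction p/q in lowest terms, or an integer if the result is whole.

Answer: 10 12 13 25

Derivation:
Collision at t=8/3: particles 1 and 2 swap velocities; positions: p0=9 p1=12 p2=12 p3=73/3; velocities now: v0=3 v1=0 v2=3 v3=2
Advance to t=3 (no further collisions before then); velocities: v0=3 v1=0 v2=3 v3=2; positions = 10 12 13 25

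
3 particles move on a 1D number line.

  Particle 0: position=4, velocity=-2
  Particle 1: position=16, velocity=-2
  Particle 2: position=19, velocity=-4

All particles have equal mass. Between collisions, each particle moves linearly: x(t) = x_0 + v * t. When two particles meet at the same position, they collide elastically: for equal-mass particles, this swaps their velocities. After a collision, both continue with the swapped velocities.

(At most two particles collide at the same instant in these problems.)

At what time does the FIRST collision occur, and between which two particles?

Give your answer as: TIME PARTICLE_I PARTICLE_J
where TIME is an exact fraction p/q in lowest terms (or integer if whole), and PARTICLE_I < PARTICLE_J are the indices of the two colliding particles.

Pair (0,1): pos 4,16 vel -2,-2 -> not approaching (rel speed 0 <= 0)
Pair (1,2): pos 16,19 vel -2,-4 -> gap=3, closing at 2/unit, collide at t=3/2
Earliest collision: t=3/2 between 1 and 2

Answer: 3/2 1 2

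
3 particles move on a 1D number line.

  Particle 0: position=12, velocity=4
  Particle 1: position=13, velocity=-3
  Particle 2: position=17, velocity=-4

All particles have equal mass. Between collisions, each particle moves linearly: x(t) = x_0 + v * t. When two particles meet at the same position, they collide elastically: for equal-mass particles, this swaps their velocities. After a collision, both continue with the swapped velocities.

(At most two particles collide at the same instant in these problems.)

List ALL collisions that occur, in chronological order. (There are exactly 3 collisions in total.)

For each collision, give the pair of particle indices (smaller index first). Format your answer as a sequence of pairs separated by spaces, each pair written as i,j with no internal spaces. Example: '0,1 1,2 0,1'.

Collision at t=1/7: particles 0 and 1 swap velocities; positions: p0=88/7 p1=88/7 p2=115/7; velocities now: v0=-3 v1=4 v2=-4
Collision at t=5/8: particles 1 and 2 swap velocities; positions: p0=89/8 p1=29/2 p2=29/2; velocities now: v0=-3 v1=-4 v2=4
Collision at t=4: particles 0 and 1 swap velocities; positions: p0=1 p1=1 p2=28; velocities now: v0=-4 v1=-3 v2=4

Answer: 0,1 1,2 0,1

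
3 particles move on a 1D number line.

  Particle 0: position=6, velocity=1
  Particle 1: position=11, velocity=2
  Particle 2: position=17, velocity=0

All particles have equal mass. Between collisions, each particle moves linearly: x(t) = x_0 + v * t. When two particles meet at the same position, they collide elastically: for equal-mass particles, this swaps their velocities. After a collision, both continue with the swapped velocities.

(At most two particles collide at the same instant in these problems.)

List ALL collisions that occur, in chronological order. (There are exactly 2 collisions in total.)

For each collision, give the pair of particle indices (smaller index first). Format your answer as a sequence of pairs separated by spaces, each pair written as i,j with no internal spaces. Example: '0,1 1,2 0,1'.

Collision at t=3: particles 1 and 2 swap velocities; positions: p0=9 p1=17 p2=17; velocities now: v0=1 v1=0 v2=2
Collision at t=11: particles 0 and 1 swap velocities; positions: p0=17 p1=17 p2=33; velocities now: v0=0 v1=1 v2=2

Answer: 1,2 0,1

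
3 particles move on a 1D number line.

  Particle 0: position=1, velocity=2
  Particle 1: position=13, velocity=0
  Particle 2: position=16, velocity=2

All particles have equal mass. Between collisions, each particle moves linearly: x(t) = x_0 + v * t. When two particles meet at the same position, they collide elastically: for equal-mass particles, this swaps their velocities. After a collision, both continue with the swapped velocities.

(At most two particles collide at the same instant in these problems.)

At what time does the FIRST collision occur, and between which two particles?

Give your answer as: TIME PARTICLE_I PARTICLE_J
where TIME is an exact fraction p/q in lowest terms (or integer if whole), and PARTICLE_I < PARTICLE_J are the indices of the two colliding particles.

Answer: 6 0 1

Derivation:
Pair (0,1): pos 1,13 vel 2,0 -> gap=12, closing at 2/unit, collide at t=6
Pair (1,2): pos 13,16 vel 0,2 -> not approaching (rel speed -2 <= 0)
Earliest collision: t=6 between 0 and 1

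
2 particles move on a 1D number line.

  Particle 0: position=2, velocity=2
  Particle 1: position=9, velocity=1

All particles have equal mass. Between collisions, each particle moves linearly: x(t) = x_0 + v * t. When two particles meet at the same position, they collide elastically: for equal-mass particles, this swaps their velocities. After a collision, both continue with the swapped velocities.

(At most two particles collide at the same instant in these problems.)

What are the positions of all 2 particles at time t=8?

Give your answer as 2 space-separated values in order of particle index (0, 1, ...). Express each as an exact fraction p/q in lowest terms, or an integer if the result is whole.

Collision at t=7: particles 0 and 1 swap velocities; positions: p0=16 p1=16; velocities now: v0=1 v1=2
Advance to t=8 (no further collisions before then); velocities: v0=1 v1=2; positions = 17 18

Answer: 17 18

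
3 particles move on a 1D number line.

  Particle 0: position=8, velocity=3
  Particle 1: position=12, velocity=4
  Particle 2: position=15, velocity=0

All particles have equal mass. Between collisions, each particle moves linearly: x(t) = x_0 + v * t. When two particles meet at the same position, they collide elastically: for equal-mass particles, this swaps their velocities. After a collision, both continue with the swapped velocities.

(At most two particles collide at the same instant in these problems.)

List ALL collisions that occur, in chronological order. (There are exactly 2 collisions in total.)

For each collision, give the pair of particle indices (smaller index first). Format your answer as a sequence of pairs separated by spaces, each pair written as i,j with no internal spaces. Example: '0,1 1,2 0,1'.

Answer: 1,2 0,1

Derivation:
Collision at t=3/4: particles 1 and 2 swap velocities; positions: p0=41/4 p1=15 p2=15; velocities now: v0=3 v1=0 v2=4
Collision at t=7/3: particles 0 and 1 swap velocities; positions: p0=15 p1=15 p2=64/3; velocities now: v0=0 v1=3 v2=4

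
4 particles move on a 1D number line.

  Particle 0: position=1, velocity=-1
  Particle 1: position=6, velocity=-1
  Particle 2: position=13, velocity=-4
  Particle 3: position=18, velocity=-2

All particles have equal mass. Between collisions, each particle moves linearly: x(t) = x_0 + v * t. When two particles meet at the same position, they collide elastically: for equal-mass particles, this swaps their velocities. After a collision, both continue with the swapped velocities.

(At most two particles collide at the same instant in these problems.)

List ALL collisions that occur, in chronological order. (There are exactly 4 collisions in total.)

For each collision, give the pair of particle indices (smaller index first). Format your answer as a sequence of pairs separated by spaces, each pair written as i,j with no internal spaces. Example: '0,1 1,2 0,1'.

Collision at t=7/3: particles 1 and 2 swap velocities; positions: p0=-4/3 p1=11/3 p2=11/3 p3=40/3; velocities now: v0=-1 v1=-4 v2=-1 v3=-2
Collision at t=4: particles 0 and 1 swap velocities; positions: p0=-3 p1=-3 p2=2 p3=10; velocities now: v0=-4 v1=-1 v2=-1 v3=-2
Collision at t=12: particles 2 and 3 swap velocities; positions: p0=-35 p1=-11 p2=-6 p3=-6; velocities now: v0=-4 v1=-1 v2=-2 v3=-1
Collision at t=17: particles 1 and 2 swap velocities; positions: p0=-55 p1=-16 p2=-16 p3=-11; velocities now: v0=-4 v1=-2 v2=-1 v3=-1

Answer: 1,2 0,1 2,3 1,2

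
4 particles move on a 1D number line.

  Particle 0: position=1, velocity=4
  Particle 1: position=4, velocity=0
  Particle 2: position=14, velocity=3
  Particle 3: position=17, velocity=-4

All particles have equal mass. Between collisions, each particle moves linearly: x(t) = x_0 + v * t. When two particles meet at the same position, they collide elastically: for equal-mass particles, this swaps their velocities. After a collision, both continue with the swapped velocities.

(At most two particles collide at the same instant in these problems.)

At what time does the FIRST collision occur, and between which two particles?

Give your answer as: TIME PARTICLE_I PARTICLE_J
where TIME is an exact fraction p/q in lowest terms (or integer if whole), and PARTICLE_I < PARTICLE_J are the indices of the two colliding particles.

Pair (0,1): pos 1,4 vel 4,0 -> gap=3, closing at 4/unit, collide at t=3/4
Pair (1,2): pos 4,14 vel 0,3 -> not approaching (rel speed -3 <= 0)
Pair (2,3): pos 14,17 vel 3,-4 -> gap=3, closing at 7/unit, collide at t=3/7
Earliest collision: t=3/7 between 2 and 3

Answer: 3/7 2 3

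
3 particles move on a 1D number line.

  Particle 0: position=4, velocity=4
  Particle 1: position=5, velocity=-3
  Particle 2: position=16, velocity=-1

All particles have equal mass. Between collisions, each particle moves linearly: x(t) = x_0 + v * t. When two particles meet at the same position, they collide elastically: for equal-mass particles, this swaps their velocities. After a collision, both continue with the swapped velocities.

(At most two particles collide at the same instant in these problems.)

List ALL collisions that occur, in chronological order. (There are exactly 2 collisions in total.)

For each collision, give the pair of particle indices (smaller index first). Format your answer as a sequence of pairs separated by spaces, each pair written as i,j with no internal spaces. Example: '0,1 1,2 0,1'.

Answer: 0,1 1,2

Derivation:
Collision at t=1/7: particles 0 and 1 swap velocities; positions: p0=32/7 p1=32/7 p2=111/7; velocities now: v0=-3 v1=4 v2=-1
Collision at t=12/5: particles 1 and 2 swap velocities; positions: p0=-11/5 p1=68/5 p2=68/5; velocities now: v0=-3 v1=-1 v2=4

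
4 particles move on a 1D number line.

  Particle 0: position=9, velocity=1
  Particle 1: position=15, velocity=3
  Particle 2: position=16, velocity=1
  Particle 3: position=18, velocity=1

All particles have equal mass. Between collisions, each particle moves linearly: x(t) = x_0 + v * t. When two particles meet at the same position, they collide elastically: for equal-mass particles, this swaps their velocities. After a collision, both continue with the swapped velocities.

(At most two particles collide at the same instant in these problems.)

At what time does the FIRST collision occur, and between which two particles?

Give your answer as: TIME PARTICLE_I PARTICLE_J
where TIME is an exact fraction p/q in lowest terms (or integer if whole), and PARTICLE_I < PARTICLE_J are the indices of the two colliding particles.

Answer: 1/2 1 2

Derivation:
Pair (0,1): pos 9,15 vel 1,3 -> not approaching (rel speed -2 <= 0)
Pair (1,2): pos 15,16 vel 3,1 -> gap=1, closing at 2/unit, collide at t=1/2
Pair (2,3): pos 16,18 vel 1,1 -> not approaching (rel speed 0 <= 0)
Earliest collision: t=1/2 between 1 and 2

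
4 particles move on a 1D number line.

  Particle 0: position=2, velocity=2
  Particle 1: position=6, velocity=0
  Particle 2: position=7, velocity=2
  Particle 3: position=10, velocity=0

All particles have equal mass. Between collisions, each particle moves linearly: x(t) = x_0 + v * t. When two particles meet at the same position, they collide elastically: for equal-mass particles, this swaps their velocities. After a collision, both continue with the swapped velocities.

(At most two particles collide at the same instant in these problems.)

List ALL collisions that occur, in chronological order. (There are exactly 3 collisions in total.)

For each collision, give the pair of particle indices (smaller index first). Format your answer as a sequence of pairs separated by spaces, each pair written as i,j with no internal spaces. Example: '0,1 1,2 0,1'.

Answer: 2,3 0,1 1,2

Derivation:
Collision at t=3/2: particles 2 and 3 swap velocities; positions: p0=5 p1=6 p2=10 p3=10; velocities now: v0=2 v1=0 v2=0 v3=2
Collision at t=2: particles 0 and 1 swap velocities; positions: p0=6 p1=6 p2=10 p3=11; velocities now: v0=0 v1=2 v2=0 v3=2
Collision at t=4: particles 1 and 2 swap velocities; positions: p0=6 p1=10 p2=10 p3=15; velocities now: v0=0 v1=0 v2=2 v3=2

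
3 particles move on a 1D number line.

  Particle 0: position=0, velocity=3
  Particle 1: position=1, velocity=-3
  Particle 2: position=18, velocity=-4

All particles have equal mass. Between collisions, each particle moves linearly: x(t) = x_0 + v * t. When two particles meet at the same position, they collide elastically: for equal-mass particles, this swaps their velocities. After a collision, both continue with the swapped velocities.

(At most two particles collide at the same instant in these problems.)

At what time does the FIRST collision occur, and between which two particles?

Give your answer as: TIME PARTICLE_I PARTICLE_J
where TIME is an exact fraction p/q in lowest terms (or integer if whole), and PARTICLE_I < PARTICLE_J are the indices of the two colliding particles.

Pair (0,1): pos 0,1 vel 3,-3 -> gap=1, closing at 6/unit, collide at t=1/6
Pair (1,2): pos 1,18 vel -3,-4 -> gap=17, closing at 1/unit, collide at t=17
Earliest collision: t=1/6 between 0 and 1

Answer: 1/6 0 1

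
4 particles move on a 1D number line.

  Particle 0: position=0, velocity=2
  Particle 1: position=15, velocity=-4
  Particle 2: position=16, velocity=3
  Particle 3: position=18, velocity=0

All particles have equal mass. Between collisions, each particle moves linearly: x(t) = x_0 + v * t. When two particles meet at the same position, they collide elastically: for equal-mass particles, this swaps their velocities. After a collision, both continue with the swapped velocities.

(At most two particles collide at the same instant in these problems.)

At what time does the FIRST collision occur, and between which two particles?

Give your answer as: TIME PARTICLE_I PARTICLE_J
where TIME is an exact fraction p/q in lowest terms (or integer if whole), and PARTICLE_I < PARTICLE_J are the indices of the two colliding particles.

Answer: 2/3 2 3

Derivation:
Pair (0,1): pos 0,15 vel 2,-4 -> gap=15, closing at 6/unit, collide at t=5/2
Pair (1,2): pos 15,16 vel -4,3 -> not approaching (rel speed -7 <= 0)
Pair (2,3): pos 16,18 vel 3,0 -> gap=2, closing at 3/unit, collide at t=2/3
Earliest collision: t=2/3 between 2 and 3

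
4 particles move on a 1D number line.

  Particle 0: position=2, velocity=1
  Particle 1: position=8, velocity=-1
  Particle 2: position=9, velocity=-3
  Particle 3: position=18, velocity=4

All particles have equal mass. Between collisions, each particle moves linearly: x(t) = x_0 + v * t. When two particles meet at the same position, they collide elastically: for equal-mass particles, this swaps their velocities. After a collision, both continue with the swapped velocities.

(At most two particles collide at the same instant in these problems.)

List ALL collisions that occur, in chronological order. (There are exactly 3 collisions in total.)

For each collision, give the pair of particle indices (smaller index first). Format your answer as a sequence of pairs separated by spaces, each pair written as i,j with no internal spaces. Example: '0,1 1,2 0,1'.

Collision at t=1/2: particles 1 and 2 swap velocities; positions: p0=5/2 p1=15/2 p2=15/2 p3=20; velocities now: v0=1 v1=-3 v2=-1 v3=4
Collision at t=7/4: particles 0 and 1 swap velocities; positions: p0=15/4 p1=15/4 p2=25/4 p3=25; velocities now: v0=-3 v1=1 v2=-1 v3=4
Collision at t=3: particles 1 and 2 swap velocities; positions: p0=0 p1=5 p2=5 p3=30; velocities now: v0=-3 v1=-1 v2=1 v3=4

Answer: 1,2 0,1 1,2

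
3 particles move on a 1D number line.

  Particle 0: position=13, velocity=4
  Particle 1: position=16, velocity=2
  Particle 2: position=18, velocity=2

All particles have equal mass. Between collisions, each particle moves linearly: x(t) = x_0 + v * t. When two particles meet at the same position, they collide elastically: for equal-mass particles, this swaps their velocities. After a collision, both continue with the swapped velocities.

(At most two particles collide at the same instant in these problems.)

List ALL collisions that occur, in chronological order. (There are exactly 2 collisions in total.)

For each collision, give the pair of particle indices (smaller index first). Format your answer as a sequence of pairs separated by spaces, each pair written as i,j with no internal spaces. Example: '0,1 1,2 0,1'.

Collision at t=3/2: particles 0 and 1 swap velocities; positions: p0=19 p1=19 p2=21; velocities now: v0=2 v1=4 v2=2
Collision at t=5/2: particles 1 and 2 swap velocities; positions: p0=21 p1=23 p2=23; velocities now: v0=2 v1=2 v2=4

Answer: 0,1 1,2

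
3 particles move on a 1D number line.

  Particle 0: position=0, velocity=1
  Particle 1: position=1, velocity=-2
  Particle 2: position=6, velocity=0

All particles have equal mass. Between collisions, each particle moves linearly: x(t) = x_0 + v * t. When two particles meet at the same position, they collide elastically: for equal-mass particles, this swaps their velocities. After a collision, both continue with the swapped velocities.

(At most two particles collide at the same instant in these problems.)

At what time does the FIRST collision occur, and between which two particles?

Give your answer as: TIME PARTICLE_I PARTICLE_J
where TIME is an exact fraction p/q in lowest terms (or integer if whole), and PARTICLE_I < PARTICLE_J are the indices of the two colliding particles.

Answer: 1/3 0 1

Derivation:
Pair (0,1): pos 0,1 vel 1,-2 -> gap=1, closing at 3/unit, collide at t=1/3
Pair (1,2): pos 1,6 vel -2,0 -> not approaching (rel speed -2 <= 0)
Earliest collision: t=1/3 between 0 and 1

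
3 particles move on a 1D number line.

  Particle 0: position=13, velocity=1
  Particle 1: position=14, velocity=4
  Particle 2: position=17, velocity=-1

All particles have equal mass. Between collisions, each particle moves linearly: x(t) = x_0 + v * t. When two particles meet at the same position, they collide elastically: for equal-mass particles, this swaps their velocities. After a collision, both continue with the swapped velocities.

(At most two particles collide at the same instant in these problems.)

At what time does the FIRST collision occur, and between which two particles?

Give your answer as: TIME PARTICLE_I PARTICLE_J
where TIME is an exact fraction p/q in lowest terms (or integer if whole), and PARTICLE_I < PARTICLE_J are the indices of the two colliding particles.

Pair (0,1): pos 13,14 vel 1,4 -> not approaching (rel speed -3 <= 0)
Pair (1,2): pos 14,17 vel 4,-1 -> gap=3, closing at 5/unit, collide at t=3/5
Earliest collision: t=3/5 between 1 and 2

Answer: 3/5 1 2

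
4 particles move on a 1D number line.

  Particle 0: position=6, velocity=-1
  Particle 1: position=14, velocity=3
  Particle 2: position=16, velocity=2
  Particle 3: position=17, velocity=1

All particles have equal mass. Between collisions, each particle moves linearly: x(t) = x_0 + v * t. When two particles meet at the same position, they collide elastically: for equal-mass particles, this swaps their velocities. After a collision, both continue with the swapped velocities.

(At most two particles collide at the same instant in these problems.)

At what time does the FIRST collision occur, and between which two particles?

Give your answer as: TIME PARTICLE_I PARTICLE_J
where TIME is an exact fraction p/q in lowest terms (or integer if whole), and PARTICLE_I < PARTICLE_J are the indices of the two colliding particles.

Answer: 1 2 3

Derivation:
Pair (0,1): pos 6,14 vel -1,3 -> not approaching (rel speed -4 <= 0)
Pair (1,2): pos 14,16 vel 3,2 -> gap=2, closing at 1/unit, collide at t=2
Pair (2,3): pos 16,17 vel 2,1 -> gap=1, closing at 1/unit, collide at t=1
Earliest collision: t=1 between 2 and 3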